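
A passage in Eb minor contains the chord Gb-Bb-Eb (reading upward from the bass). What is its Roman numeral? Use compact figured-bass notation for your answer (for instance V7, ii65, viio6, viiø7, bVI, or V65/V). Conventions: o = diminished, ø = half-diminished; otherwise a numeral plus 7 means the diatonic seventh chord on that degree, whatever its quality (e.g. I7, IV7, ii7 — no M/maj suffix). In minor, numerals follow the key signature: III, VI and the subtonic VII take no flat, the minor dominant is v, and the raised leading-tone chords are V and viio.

i6

The pitches Eb-Gb-Bb form a minor triad rooted on Eb.
In Eb minor, Eb is the tonic; the diatonic minor triad there is i.
With Gb in the bass the chord is in first inversion, so the figured bass is 6.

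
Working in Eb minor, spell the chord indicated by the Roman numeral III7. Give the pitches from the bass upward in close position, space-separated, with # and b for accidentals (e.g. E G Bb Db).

Gb Bb Db F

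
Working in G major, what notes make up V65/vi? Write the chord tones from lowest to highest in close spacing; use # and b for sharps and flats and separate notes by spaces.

D# F# A B

The slash means an applied dominant: we want the dominant of vi. In G major, vi is E minor, and its dominant is built on B.
Building a dominant seventh chord on B gives B-D#-F#-A.
The figured bass 65 indicates first inversion, placing the third (D#) in the bass: D#-F#-A-B.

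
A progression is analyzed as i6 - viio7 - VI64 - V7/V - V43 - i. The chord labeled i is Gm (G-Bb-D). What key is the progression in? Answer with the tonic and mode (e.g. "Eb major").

G minor

i is given as G-Bb-D — a minor triad with root G.
If G is scale degree 1 and the mode makes that degree carry a minor triad, the tonic is G and the mode is minor.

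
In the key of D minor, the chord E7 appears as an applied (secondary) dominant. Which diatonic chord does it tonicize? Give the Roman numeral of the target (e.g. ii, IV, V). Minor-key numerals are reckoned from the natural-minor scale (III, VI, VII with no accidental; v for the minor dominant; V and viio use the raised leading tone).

V

The chord is a dominant seventh chord on E.
A dominant resolves down a perfect fifth: E → A. In D minor, A is scale degree 5, i.e. V.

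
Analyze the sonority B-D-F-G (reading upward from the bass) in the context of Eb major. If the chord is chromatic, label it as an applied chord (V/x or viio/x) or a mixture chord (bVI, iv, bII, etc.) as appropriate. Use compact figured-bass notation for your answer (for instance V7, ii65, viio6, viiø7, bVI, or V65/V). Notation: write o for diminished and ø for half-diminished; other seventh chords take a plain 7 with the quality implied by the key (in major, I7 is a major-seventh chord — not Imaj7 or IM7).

V65/vi

The pitches G-B-D-F form a dominant seventh chord rooted on G.
G is not a diatonic chord root with this quality in Eb major, but it lies a perfect fifth above C (vi), so the chord functions as an applied dominant of vi.
With B in the bass the chord is in first inversion, so the figured bass is 65.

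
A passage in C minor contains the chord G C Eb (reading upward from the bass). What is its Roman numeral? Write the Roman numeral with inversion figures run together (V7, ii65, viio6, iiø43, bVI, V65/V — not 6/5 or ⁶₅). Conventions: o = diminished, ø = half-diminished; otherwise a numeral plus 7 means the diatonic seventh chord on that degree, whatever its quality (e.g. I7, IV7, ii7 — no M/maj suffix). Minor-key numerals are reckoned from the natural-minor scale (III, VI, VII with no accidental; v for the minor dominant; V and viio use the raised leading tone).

i64

The pitches C-Eb-G form a minor triad rooted on C.
C is scale degree 1 in C minor, and a minor triad on that degree is written i.
With G in the bass the chord is in second inversion, so the figured bass is 64.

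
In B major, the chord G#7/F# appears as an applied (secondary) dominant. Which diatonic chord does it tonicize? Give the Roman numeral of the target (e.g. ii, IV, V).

ii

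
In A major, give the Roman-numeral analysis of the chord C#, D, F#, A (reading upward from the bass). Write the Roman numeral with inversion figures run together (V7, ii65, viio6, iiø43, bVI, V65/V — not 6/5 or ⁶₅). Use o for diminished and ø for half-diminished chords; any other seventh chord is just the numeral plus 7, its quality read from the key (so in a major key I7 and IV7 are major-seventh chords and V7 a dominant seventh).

Stacked in thirds the chord is D-F#-A-C#: a major seventh chord on D.
In A major, D is the subdominant; the diatonic major seventh chord there is IV7.
With C# in the bass the chord is in third inversion, so the figured bass is 42.

IV42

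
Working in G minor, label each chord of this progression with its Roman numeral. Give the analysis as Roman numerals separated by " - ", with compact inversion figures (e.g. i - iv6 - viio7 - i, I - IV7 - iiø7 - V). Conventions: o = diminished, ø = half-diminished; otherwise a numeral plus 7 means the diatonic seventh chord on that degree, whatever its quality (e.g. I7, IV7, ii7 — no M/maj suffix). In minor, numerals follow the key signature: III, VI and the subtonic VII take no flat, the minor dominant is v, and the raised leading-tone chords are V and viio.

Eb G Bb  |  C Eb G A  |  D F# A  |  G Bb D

VI - iiø65 - V - i

Eb-G-Bb: major triad on Eb = scale degree 6 → VI.
C-Eb-G-A: half-diminished seventh chord on A = scale degree 2 → iiø65.
D-F#-A: root D is the dominant; major triad there is V.
G-Bb-D: minor triad on G = scale degree 1 → i.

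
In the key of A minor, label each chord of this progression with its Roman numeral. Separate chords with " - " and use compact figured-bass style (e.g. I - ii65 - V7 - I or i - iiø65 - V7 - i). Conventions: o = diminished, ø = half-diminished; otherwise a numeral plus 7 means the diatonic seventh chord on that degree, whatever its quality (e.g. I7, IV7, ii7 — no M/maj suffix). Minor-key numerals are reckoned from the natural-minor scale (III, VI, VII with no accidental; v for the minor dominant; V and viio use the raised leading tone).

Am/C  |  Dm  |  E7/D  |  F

i6 - iv - V42 - VI

Am/C: minor triad on A = scale degree 1 → i6.
Dm: root D is the subdominant; minor triad there is iv.
E7/D has root E, degree 5 in A minor, so V42.
F: root F is the submediant; major triad there is VI.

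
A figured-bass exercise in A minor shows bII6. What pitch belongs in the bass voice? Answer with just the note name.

bII in A minor has root Bb; the chord is Bb-D-F.
The figure 6 means first inversion — the third is in the bass.

D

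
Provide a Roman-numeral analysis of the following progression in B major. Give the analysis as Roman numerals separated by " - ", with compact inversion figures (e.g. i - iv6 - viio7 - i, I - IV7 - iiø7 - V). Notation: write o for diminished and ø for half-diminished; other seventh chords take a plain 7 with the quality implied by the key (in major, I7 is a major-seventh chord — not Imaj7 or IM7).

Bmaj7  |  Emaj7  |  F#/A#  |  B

I7 - IV7 - V6 - I

Bmaj7: major seventh chord on B = scale degree 1 → I7.
Emaj7: root E is the subdominant; major seventh chord there is IV7.
F#/A#: root F# is the dominant; major triad there is V6.
B: major triad on B = scale degree 1 → I.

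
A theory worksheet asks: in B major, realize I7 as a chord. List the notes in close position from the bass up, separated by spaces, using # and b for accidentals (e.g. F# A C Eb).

B D# F# A#

The numeral's case and figure indicate a major seventh chord. In B major its root, scale degree 1, is B.
Stacking thirds from B gives B-D#-F#-A#.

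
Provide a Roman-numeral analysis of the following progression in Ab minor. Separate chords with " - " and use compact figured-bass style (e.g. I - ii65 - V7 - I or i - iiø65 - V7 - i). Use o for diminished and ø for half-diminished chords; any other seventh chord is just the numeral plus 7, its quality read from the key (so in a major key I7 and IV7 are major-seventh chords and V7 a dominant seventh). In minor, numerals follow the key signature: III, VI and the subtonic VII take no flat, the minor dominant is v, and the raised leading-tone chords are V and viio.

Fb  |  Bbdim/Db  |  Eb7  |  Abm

VI - iio6 - V7 - i

Fb: major triad on Fb = scale degree 6 → VI.
Bbdim/Db: diminished triad on Bb = scale degree 2 → iio6.
Eb7 has root Eb, degree 5 in Ab minor, so V7.
Abm has root Ab, degree 1 in Ab minor, so i.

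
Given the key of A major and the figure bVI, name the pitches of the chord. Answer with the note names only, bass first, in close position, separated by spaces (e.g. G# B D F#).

Scale degree 6 in A major is F#; lowering it a half step gives F. bVI is a major triad on the lowered sixth degree, borrowed from the parallel minor.
So the chord is F-A-C, a major triad.

F A C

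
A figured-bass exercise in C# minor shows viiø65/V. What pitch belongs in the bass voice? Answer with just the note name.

A#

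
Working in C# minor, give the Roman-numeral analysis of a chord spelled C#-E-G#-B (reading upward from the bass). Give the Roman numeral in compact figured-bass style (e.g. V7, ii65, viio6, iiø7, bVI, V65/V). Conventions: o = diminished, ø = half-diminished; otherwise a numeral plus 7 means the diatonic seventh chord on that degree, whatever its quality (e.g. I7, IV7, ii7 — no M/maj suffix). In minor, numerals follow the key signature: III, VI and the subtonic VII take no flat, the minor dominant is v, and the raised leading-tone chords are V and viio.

The pitches C#-E-G#-B form a minor seventh chord rooted on C#.
C# is scale degree 1 in C# minor, and a minor seventh chord on that degree is written i7.

i7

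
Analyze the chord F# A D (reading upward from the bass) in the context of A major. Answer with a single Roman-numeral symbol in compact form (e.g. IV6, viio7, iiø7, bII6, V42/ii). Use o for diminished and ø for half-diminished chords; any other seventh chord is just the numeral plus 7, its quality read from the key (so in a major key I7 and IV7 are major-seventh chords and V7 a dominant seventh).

The pitches D-F#-A form a major triad rooted on D.
D is scale degree 4 in A major, and a major triad on that degree is written IV.
With F# in the bass the chord is in first inversion, so the figured bass is 6.

IV6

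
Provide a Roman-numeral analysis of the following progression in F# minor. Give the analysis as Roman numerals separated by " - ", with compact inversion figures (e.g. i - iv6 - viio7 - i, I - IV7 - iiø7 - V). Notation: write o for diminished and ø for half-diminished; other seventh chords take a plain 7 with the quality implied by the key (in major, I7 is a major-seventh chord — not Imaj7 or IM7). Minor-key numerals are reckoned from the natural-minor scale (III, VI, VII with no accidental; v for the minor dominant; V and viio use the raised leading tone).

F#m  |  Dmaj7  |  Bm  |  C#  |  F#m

F#m: root F# is the tonic; minor triad there is i.
Dmaj7 has root D, degree 6 in F# minor, so VI7.
Bm: minor triad on B = scale degree 4 → iv.
C# has root C#, degree 5 in F# minor, so V.
F#m: root F# is the tonic; minor triad there is i.

i - VI7 - iv - V - i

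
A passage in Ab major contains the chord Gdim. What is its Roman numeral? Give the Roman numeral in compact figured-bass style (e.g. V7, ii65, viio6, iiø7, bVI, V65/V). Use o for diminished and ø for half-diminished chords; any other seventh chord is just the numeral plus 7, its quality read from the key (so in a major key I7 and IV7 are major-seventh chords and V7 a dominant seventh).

The pitches G-Bb-Db form a diminished triad rooted on G.
In Ab major, G is the leading tone; the diatonic diminished triad there is viio.

viio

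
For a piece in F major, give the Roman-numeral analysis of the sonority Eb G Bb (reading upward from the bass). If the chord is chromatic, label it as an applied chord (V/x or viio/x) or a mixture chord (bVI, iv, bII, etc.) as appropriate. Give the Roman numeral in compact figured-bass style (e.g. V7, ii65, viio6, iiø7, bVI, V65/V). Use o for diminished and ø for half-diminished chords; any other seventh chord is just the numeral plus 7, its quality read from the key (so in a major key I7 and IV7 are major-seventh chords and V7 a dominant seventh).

Stacked in thirds the chord is Eb-G-Bb: a major triad on Eb.
Eb is the lowered seventh degree of F major (diatonic 7 would be E). This is a major triad on the lowered seventh degree (the subtonic), borrowed from the parallel minor.

bVII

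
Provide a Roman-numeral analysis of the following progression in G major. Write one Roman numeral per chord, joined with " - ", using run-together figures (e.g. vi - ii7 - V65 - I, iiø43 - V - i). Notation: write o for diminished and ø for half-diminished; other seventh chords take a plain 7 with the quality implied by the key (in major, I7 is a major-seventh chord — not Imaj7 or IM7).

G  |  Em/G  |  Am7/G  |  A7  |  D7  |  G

G: major triad on G = scale degree 1 → I.
Em/G: root E is the submediant; minor triad there is vi6.
Am7/G: minor seventh chord on A = scale degree 2 → ii42.
A7: chromatic; A is V of V, so V7/V.
D7: root D is the dominant; dominant seventh chord there is V7.
G has root G, degree 1 in G major, so I.

I - vi6 - ii42 - V7/V - V7 - I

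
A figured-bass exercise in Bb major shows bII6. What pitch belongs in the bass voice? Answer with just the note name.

Eb

bII in Bb major has root Cb; the chord is Cb-Eb-Gb.
The figure 6 means first inversion — the third is in the bass.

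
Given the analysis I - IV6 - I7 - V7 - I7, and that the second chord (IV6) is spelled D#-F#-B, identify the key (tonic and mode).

IV6 is given as D#-F#-B — a major triad with root B.
Counting down 3 scale steps from B places the tonic on F#; a major triad on degree 4 is diatonic only in major.

F# major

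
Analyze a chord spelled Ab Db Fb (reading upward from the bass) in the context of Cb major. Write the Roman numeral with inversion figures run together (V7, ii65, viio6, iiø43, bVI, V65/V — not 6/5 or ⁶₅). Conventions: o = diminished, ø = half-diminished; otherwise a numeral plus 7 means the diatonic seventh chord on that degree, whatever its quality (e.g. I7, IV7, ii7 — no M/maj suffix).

The pitches Db-Fb-Ab form a minor triad rooted on Db.
Db is scale degree 2 in Cb major, and a minor triad on that degree is written ii.
With Ab in the bass the chord is in second inversion, so the figured bass is 64.

ii64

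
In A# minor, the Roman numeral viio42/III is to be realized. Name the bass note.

A

The applied chord viio42/III is rooted on B#: B#-D#-F#-A.
The figure 42 means third inversion — the seventh is in the bass.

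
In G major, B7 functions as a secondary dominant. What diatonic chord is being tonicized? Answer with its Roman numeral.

vi

The chord is a dominant seventh chord on B.
A dominant resolves down a perfect fifth: B → E. In G major, E is scale degree 6, i.e. vi.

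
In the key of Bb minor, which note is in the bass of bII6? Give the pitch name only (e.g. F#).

bII in Bb minor has root Cb; the chord is Cb-Eb-Gb.
The figure 6 means first inversion — the third is in the bass.

Eb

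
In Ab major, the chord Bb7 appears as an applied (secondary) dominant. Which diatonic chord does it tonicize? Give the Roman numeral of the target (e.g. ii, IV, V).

The chord is a dominant seventh chord on Bb.
A dominant resolves down a perfect fifth: Bb → Eb. In Ab major, Eb is scale degree 5, i.e. V.

V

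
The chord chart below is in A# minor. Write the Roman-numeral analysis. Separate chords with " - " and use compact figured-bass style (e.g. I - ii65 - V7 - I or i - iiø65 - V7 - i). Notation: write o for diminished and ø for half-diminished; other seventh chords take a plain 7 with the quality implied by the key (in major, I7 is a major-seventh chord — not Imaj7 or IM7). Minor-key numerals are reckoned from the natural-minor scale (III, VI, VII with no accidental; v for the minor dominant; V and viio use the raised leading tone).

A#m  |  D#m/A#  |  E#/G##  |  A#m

A#m: minor triad on A# = scale degree 1 → i.
D#m/A#: minor triad on D# = scale degree 4 → iv64.
E#/G##: major triad on E# = scale degree 5 → V6.
A#m: root A# is the tonic; minor triad there is i.

i - iv64 - V6 - i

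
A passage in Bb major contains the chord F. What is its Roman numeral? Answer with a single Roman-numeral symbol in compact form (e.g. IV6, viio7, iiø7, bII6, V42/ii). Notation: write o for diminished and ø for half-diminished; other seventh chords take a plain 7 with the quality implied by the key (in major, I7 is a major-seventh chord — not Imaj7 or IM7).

The pitches F-A-C form a major triad rooted on F.
In Bb major, F is the dominant; the diatonic major triad there is V.

V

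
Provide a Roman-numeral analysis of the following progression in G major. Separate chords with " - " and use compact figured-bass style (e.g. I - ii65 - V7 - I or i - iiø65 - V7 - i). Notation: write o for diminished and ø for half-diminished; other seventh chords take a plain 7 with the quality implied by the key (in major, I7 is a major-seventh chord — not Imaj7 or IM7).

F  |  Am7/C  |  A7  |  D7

F: major triad on F — chromatic; bVII (borrowed from the parallel minor).
Am7/C: minor seventh chord on A = scale degree 2 → ii65.
A7 is the secondary dominant of V (dominant seventh chord on A): V7/V.
D7: root D is the dominant; dominant seventh chord there is V7.

bVII - ii65 - V7/V - V7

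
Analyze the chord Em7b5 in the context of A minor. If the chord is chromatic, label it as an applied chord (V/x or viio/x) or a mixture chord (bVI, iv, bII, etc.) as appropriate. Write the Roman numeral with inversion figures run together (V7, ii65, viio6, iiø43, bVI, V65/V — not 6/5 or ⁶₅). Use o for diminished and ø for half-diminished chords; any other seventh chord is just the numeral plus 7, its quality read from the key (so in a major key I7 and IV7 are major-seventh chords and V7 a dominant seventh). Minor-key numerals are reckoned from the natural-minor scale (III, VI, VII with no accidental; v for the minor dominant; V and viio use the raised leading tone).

viiø7/VI

Stacked in thirds the chord is E-G-Bb-D: a half-diminished seventh chord on E.
E sits a half step below F (VI in A minor); a diminished chord there is the applied leading-tone chord of VI.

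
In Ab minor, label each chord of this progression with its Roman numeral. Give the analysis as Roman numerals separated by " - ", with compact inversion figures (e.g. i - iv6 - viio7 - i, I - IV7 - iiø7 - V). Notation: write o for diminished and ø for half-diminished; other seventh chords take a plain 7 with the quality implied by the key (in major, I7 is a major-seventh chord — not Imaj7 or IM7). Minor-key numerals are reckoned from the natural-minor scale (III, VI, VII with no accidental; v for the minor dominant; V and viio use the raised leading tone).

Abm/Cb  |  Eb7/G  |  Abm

Abm/Cb has root Ab, degree 1 in Ab minor, so i6.
Eb7/G: root Eb is the dominant; dominant seventh chord there is V65.
Abm: minor triad on Ab = scale degree 1 → i.

i6 - V65 - i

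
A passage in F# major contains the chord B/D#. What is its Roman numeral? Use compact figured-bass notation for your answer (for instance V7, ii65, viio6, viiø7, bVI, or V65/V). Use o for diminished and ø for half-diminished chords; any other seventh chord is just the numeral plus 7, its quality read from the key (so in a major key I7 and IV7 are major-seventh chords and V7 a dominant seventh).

The pitches B-D#-F# form a major triad rooted on B.
B is scale degree 4 in F# major, and a major triad on that degree is written IV.
With D# in the bass the chord is in first inversion, so the figured bass is 6.

IV6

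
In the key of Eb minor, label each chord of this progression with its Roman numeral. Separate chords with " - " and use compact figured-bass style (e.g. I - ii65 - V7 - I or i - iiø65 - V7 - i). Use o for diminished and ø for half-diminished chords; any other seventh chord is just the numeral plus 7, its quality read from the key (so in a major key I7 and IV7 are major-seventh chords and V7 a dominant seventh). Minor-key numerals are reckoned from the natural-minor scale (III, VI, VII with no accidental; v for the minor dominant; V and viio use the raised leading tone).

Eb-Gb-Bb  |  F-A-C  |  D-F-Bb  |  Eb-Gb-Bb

Eb-Gb-Bb: minor triad on Eb = scale degree 1 → i.
F-A-C is the secondary dominant of V (major triad on F): V/V.
D-F-Bb has root Bb, degree 5 in Eb minor, so V6.
Eb-Gb-Bb: root Eb is the tonic; minor triad there is i.

i - V/V - V6 - i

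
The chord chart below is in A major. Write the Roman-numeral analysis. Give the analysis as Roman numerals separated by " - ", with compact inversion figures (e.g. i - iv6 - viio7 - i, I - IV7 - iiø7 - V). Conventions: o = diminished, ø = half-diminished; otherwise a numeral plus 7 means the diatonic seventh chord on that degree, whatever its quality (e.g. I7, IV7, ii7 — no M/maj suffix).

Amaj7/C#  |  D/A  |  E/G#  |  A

I65 - IV64 - V6 - I

Amaj7/C#: major seventh chord on A = scale degree 1 → I65.
D/A: root D is the subdominant; major triad there is IV64.
E/G#: major triad on E = scale degree 5 → V6.
A has root A, degree 1 in A major, so I.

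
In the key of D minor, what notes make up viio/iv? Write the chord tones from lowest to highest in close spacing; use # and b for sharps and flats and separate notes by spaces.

F# A C

viio/iv is a secondary leading-tone chord. The target iv is G in D minor; the applied chord is rooted a semitone below, on F#.
Building a diminished triad on F# gives F#-A-C.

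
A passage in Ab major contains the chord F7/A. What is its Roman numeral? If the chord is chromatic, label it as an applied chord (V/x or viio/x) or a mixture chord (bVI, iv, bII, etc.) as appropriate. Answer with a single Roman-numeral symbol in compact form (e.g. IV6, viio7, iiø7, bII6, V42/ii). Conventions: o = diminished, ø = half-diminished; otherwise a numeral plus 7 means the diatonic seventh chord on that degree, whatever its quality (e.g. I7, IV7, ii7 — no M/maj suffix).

V65/ii

The pitches F-A-C-Eb form a dominant seventh chord rooted on F.
F is not a diatonic chord root with this quality in Ab major, but it lies a perfect fifth above Bb (ii), so the chord functions as an applied dominant of ii.
With A in the bass the chord is in first inversion, so the figured bass is 65.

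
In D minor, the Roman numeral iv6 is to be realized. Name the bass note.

iv in D minor has root G; the chord is G-Bb-D.
The figure 6 means first inversion — the third is in the bass.

Bb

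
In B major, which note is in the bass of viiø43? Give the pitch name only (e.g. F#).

E

viiø in B major has root A#; the chord is A#-C#-E-G#.
The figure 43 means second inversion — the fifth is in the bass.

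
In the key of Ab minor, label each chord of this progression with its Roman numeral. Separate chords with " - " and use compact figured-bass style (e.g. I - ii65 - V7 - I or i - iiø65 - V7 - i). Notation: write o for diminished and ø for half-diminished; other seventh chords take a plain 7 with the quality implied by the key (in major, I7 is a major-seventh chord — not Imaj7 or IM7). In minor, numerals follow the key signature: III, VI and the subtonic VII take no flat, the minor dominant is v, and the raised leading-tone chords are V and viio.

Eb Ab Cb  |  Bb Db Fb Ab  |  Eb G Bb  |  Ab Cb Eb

Eb-Ab-Cb: root Ab is the tonic; minor triad there is i64.
Bb-Db-Fb-Ab: root Bb is the supertonic; half-diminished seventh chord there is iiø7.
Eb-G-Bb: root Eb is the dominant; major triad there is V.
Ab-Cb-Eb has root Ab, degree 1 in Ab minor, so i.

i64 - iiø7 - V - i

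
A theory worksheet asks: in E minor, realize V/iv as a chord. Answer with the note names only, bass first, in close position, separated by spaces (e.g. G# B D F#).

E G# B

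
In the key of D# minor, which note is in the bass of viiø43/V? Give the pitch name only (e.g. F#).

The applied chord viiø43/V is rooted on G##: G##-B#-D#-F##.
The figure 43 means second inversion — the fifth is in the bass.

D#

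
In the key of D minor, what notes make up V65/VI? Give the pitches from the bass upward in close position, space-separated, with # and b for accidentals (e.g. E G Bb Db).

A C Eb F

V65/VI is a secondary dominant — the dominant seventh of VI. VI in D minor is Bb, so the applied chord's root is F, a perfect fifth above.
Building a dominant seventh chord on F gives F-A-C-Eb.
The figured bass 65 indicates first inversion, placing the third (A) in the bass: A-C-Eb-F.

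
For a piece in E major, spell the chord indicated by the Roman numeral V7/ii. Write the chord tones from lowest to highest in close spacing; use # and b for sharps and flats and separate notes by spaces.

C# E# G# B

V7/ii is a secondary dominant — the dominant seventh of ii. ii in E major is F#, so the applied chord's root is C#, a perfect fifth above.
Building a dominant seventh chord on C# gives C#-E#-G#-B.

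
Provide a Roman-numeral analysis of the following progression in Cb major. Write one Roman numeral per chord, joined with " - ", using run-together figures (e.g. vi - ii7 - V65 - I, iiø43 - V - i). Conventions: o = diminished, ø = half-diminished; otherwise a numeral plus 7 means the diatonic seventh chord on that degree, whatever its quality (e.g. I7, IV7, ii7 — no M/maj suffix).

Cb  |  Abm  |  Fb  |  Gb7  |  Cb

I - vi - IV - V7 - I

Cb has root Cb, degree 1 in Cb major, so I.
Abm: minor triad on Ab = scale degree 6 → vi.
Fb: root Fb is the subdominant; major triad there is IV.
Gb7: dominant seventh chord on Gb = scale degree 5 → V7.
Cb has root Cb, degree 1 in Cb major, so I.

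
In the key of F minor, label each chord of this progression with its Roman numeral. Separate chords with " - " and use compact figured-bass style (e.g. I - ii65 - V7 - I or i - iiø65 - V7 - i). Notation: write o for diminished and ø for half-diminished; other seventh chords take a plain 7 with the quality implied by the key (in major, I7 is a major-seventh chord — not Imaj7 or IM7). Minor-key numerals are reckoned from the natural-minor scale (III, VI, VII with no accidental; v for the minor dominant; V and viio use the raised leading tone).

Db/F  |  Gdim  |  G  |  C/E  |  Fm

VI6 - iio - V/V - V6 - i

Db/F: root Db is the submediant; major triad there is VI6.
Gdim: root G is the supertonic; diminished triad there is iio.
G is the secondary dominant of V (major triad on G): V/V.
C/E: major triad on C = scale degree 5 → V6.
Fm: minor triad on F = scale degree 1 → i.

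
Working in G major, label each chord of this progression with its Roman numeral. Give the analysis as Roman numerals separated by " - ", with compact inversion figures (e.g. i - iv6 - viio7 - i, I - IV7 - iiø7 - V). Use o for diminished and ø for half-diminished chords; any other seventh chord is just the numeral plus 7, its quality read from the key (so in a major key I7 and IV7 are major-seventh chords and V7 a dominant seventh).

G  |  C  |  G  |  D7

I - IV - I - V7

G: major triad on G = scale degree 1 → I.
C: root C is the subdominant; major triad there is IV.
G: root G is the tonic; major triad there is I.
D7: root D is the dominant; dominant seventh chord there is V7.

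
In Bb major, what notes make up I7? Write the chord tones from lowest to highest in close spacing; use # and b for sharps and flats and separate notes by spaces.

Bb D F A

The numeral's case and figure indicate a major seventh chord. In Bb major its root, scale degree 1, is Bb.
Stacking thirds from Bb gives Bb-D-F-A.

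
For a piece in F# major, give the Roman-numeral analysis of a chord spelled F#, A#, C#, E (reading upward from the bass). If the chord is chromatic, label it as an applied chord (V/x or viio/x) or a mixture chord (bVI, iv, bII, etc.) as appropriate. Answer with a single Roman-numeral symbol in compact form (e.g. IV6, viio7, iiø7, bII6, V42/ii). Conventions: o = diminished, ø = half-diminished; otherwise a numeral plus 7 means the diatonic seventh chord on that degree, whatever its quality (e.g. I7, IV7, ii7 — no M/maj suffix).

V7/IV

Stacked in thirds the chord is F#-A#-C#-E: a dominant seventh chord on F#.
F# is not a diatonic chord root with this quality in F# major, but it lies a perfect fifth above B (IV), so the chord functions as an applied dominant of IV.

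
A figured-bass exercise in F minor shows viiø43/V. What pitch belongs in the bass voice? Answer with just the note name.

F

The applied chord viiø43/V is rooted on B: B-D-F-A.
The figure 43 means second inversion — the fifth is in the bass.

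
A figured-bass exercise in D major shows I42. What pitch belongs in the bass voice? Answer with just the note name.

C#

I in D major has root D; the chord is D-F#-A-C#.
The figure 42 means third inversion — the seventh is in the bass.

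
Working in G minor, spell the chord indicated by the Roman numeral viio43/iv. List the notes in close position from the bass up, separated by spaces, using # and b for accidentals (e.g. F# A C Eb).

viio43/iv is a secondary leading-tone chord. The target iv is C in G minor; the applied chord is rooted a semitone below, on B.
Building a fully diminished seventh chord on B gives B-D-F-Ab.
The figured bass 43 indicates second inversion, placing the fifth (F) in the bass: F-Ab-B-D.

F Ab B D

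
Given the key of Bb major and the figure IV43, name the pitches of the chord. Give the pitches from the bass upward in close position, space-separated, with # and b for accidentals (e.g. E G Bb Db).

Bb D Eb G

The numeral's case and figure indicate a major seventh chord. In Bb major its root, scale degree 4, is Eb.
That chord is spelled Eb-G-Bb-D.
The figured bass 43 indicates second inversion, placing the fifth (Bb) in the bass: Bb-D-Eb-G.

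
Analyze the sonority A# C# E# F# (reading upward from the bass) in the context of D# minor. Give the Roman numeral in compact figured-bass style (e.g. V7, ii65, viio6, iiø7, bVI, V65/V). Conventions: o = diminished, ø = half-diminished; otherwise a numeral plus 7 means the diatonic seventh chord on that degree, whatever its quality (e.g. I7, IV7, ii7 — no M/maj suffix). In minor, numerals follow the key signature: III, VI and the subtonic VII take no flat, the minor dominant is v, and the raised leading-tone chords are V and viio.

III65

The pitches F#-A#-C#-E# form a major seventh chord rooted on F#.
In D# minor, F# is the mediant; the diatonic major seventh chord there is III7.
With A# in the bass the chord is in first inversion, so the figured bass is 65.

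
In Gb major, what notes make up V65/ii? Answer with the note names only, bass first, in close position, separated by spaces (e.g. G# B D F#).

G Bb Db Eb

V65/ii is a secondary dominant — the dominant seventh of ii. ii in Gb major is Ab, so the applied chord's root is Eb, a perfect fifth above.
Building a dominant seventh chord on Eb gives Eb-G-Bb-Db.
The figured bass 65 indicates first inversion, placing the third (G) in the bass: G-Bb-Db-Eb.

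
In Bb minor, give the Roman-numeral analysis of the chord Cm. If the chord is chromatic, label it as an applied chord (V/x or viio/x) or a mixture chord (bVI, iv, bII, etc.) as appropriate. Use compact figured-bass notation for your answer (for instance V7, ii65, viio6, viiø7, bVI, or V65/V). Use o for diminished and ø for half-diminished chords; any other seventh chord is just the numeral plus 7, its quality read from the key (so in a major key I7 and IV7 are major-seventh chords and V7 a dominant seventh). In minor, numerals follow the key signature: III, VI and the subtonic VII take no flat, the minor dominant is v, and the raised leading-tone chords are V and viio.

ii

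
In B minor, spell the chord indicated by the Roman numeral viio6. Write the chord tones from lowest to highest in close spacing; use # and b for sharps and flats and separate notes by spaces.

C# E A#

In B minor, the leading-tone chord is built on the raised seventh degree, A#.
That chord is spelled A#-C#-E.
The figured bass 6 indicates first inversion, placing the third (C#) in the bass: C#-E-A#.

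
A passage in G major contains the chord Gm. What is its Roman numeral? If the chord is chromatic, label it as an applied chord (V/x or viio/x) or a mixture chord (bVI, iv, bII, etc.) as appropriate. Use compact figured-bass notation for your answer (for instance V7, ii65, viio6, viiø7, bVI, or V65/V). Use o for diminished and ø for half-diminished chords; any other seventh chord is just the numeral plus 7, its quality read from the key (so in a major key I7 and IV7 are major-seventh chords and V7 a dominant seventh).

i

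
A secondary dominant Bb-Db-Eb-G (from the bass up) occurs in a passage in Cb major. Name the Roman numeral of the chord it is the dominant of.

vi

The chord is a dominant seventh chord on Eb.
A dominant resolves down a perfect fifth: Eb → Ab. In Cb major, Ab is scale degree 6, i.e. vi.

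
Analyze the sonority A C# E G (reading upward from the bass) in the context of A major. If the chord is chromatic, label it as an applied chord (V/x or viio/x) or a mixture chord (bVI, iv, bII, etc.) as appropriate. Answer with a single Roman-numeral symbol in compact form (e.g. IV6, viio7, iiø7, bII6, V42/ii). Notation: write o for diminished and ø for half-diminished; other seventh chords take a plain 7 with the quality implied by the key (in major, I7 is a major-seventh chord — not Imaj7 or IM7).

The pitches A-C#-E-G form a dominant seventh chord rooted on A.
A is not a diatonic chord root with this quality in A major, but it lies a perfect fifth above D (IV), so the chord functions as an applied dominant of IV.

V7/IV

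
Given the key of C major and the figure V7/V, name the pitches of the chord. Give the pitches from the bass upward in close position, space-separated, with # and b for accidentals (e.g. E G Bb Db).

D F# A C

The slash means an applied dominant: we want the dominant of V. In C major, V is G major, and its dominant is built on D.
Building a dominant seventh chord on D gives D-F#-A-C.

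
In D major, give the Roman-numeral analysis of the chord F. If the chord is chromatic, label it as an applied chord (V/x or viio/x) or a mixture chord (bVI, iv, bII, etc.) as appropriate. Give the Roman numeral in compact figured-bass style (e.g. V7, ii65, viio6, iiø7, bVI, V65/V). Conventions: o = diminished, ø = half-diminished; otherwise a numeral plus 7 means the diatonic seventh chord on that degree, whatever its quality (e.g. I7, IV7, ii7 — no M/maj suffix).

bIII

Stacked in thirds the chord is F-A-C: a major triad on F.
F is the lowered third degree of D major (diatonic 3 would be F#). This is a major triad on the lowered third degree, borrowed from the parallel minor.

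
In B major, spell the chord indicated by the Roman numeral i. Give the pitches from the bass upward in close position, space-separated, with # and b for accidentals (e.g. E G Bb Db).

Scale degree 1 in B major is B; here the chord built on it is altered to a minor triad. i is the minor tonic, borrowed from the parallel minor.
So the chord is B-D-F#.

B D F#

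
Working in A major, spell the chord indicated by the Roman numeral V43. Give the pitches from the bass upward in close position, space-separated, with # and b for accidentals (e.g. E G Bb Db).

The numeral's case and figure indicate a dominant seventh chord. In A major its root, scale degree 5, is E.
That chord is spelled E-G#-B-D.
With the 43 figure the chord is in second inversion; from the bass B upward in close position it reads B-D-E-G#.

B D E G#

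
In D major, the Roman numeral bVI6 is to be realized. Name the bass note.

bVI in D major has root Bb; the chord is Bb-D-F.
The figure 6 means first inversion — the third is in the bass.

D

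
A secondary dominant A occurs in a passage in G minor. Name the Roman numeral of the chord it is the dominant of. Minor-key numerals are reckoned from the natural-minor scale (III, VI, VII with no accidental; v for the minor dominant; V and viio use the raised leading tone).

V

The chord is a major triad on A.
A dominant resolves down a perfect fifth: A → D. In G minor, D is scale degree 5, i.e. V.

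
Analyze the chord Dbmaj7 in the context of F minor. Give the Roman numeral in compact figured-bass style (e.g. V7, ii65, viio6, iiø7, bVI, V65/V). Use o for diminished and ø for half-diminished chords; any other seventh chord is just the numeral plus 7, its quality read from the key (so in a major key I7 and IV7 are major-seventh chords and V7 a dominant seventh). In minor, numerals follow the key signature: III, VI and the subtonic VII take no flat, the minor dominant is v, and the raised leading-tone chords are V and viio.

Stacked in thirds the chord is Db-F-Ab-C: a major seventh chord on Db.
Db is scale degree 6 in F minor, and a major seventh chord on that degree is written VI7.

VI7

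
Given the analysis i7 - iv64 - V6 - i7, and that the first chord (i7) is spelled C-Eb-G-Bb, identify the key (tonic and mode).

The anchor chord is a minor seventh chord on C, labeled i7.
If C is scale degree 1 and the mode makes that degree carry a minor seventh chord, the tonic is C and the mode is minor.

C minor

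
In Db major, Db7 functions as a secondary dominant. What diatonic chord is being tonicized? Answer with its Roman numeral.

The chord is a dominant seventh chord on Db.
A dominant resolves down a perfect fifth: Db → Gb. In Db major, Gb is scale degree 4, i.e. IV.

IV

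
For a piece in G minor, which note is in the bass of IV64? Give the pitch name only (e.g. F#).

G

IV in G minor has root C; the chord is C-E-G.
The figure 64 means second inversion — the fifth is in the bass.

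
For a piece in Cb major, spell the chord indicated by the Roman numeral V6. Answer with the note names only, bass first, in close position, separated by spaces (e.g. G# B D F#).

Bb Db Gb

In Cb major, scale degree 5 is Gb, and the diatonic chord built there is a major triad.
That chord is spelled Gb-Bb-Db.
With the 6 figure the chord is in first inversion; from the bass Bb upward in close position it reads Bb-Db-Gb.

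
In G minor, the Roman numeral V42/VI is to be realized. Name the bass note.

Ab

The applied chord V42/VI is rooted on Bb: Bb-D-F-Ab.
The figure 42 means third inversion — the seventh is in the bass.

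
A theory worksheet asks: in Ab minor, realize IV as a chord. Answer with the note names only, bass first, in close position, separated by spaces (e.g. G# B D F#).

Db F Ab

Scale degree 4 in Ab minor is Db; here the chord built on it is altered to a major triad. IV is the major subdominant, borrowed from the parallel major.
So the chord is Db-F-Ab.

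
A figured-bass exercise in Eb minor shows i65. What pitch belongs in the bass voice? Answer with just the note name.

i in Eb minor has root Eb; the chord is Eb-Gb-Bb-Db.
The figure 65 means first inversion — the third is in the bass.

Gb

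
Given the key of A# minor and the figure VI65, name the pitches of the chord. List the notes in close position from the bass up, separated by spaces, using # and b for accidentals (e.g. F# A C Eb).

A# C# E# F#

In A# minor, the sixth degree is F#, and the diatonic chord built there is a major seventh chord.
Stacking thirds from F# gives F#-A#-C#-E#.
The figured bass 65 indicates first inversion, placing the third (A#) in the bass: A#-C#-E#-F#.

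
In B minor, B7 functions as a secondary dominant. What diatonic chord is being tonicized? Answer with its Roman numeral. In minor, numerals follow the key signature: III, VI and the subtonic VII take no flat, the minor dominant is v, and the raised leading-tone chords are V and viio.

iv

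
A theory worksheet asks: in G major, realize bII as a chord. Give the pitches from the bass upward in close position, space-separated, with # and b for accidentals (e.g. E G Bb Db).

Ab C Eb

bII is the Neapolitan chord — a major triad on the lowered second degree. In G major that root is Ab.
So the chord is Ab-C-Eb, a major triad.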